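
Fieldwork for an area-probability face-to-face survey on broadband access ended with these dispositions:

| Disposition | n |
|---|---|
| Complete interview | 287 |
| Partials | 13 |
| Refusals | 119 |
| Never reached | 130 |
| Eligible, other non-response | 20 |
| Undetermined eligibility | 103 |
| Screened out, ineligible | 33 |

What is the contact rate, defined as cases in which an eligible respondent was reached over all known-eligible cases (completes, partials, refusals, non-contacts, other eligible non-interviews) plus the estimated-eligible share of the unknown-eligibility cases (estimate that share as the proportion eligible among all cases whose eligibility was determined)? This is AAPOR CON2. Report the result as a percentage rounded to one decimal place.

Top = 287 + 13 + 119 + 20 = 439
Known eligible = 287 + 13 + 119 + 130 + 20 = 569
e = 569 / (569 + 33) = 569 / 602 = 0.9452
e × U = 0.9452 × 103 = 97.36
Base = 569 + 97.36 = 666.36
CON2 = 439 / 666.36 = 0.6588

65.9%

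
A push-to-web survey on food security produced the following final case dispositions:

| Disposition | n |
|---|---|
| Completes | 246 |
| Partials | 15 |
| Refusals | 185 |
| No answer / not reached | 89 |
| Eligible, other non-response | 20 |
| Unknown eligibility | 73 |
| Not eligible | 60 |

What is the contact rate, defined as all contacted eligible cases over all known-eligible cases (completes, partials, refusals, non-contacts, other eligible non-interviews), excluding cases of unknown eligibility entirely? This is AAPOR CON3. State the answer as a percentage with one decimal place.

Num = 246 + 15 + 185 + 20 = 466
Denom = 246 + 15 + 185 + 89 + 20 = 555
CON3 = 466 / 555 = 0.8396

84.0%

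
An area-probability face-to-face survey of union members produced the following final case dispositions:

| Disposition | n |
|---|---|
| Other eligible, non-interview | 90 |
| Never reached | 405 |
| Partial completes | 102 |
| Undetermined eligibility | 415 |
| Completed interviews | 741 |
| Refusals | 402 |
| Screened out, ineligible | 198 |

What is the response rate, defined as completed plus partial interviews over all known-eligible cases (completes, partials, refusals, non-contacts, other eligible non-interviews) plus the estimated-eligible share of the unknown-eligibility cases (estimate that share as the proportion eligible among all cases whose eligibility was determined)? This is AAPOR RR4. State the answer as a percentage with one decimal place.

39.9%

Numerator: 741 + 102 = 843
Eligible (known): 741 + 102 + 402 + 405 + 90 = 1740
e = 1740 / (1740 + 198) = 1740 / 1938 = 0.8978
e × U: 0.8978 × 415 = 372.59
Base: 1740 + 372.59 = 2112.59
RR4 = 843 / 2112.59 = 0.3990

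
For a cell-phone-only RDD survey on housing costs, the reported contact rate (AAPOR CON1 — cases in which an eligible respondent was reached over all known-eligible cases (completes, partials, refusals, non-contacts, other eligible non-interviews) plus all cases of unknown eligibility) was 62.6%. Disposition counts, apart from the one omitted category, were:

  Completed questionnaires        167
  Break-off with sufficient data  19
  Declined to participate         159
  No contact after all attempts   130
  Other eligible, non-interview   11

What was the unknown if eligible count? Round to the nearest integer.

83

Num: 167 + 19 + 159 + 11 = 356
CON1 = 356 / D = 0.626
D = 356 / 0.626 = 568.7
Remaining denominator categories sum to 486
unknown if eligible = 568.7 − 486 ≈ 83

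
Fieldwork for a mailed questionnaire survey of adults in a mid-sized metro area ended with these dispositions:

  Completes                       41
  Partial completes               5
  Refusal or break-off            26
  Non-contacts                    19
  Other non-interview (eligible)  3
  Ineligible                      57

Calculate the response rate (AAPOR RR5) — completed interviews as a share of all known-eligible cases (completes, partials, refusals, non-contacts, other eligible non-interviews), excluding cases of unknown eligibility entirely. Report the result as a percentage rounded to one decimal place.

43.6%

Num = 41
Denominator = 41 + 5 + 26 + 19 + 3 = 94
RR5 = 41 / 94 = 0.4362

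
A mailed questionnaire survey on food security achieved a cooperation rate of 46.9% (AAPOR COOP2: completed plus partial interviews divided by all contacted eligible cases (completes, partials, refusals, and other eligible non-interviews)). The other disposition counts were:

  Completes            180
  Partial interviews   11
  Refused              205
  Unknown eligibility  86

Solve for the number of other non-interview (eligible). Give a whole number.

11

Num = 180 + 11 = 191
COOP2 = 191 / D = 0.469
D = 191 / 0.469 = 407.2
Rest of base = 396
other non-interview (eligible) = 407.2 − 396 ≈ 11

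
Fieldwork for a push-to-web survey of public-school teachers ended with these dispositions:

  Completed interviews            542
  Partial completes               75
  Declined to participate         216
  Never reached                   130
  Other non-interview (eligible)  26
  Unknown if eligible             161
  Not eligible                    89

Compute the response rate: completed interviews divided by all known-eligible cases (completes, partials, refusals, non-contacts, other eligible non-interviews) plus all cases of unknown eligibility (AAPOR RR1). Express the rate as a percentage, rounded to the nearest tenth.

Num → 542
Denominator → 542 + 75 + 216 + 130 + 26 + 161 = 1150
RR1 = 542 / 1150 = 0.4713

47.1%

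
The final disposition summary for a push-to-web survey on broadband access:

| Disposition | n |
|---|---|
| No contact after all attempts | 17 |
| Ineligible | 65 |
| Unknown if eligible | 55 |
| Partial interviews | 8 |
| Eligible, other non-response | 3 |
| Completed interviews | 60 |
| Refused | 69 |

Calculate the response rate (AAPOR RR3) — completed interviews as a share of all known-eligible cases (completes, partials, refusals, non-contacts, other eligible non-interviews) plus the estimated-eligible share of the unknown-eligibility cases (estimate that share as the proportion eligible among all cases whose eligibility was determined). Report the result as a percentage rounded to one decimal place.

30.6%

Top = 60
Eligible (known) = 60 + 8 + 69 + 17 + 3 = 157
e = 157 / (157 + 65) = 157 / 222 = 0.7072
e × U = 0.7072 × 55 = 38.90
Denom = 157 + 38.90 = 195.90
RR3 = 60 / 195.90 = 0.3063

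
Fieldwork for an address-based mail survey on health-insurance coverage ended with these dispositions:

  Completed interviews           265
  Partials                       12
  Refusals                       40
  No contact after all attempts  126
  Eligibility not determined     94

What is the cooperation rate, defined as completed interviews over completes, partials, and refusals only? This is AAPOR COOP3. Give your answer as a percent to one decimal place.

83.6%

Numerator: 265
Denominator: 265 + 12 + 40 = 317
COOP3 = 265 / 317 = 0.8360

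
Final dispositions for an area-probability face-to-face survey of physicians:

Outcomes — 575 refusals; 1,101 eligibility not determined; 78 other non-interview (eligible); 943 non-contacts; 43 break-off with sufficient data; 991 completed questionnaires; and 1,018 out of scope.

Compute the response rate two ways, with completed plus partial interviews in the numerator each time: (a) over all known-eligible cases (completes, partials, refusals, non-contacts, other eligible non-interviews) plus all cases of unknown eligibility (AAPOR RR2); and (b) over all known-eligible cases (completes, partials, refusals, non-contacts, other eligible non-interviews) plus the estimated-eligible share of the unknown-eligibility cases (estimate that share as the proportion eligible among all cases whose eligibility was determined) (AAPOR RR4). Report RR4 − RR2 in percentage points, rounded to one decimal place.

2.5

Num = 991 + 43 = 1034
Base = 991 + 43 + 575 + 943 + 78 + 1101 = 3731
RR2 = 1034 / 3731 = 0.2771
Known eligible = 991 + 43 + 575 + 943 + 78 = 2630
e = 2630 / (2630 + 1018) = 2630 / 3648 = 0.7209
Estimated eligible among unknowns = 0.7209 × 1101 = 793.71
Base = 2630 + 793.71 = 3423.71
RR4 = 1034 / 3423.71 = 0.3020
Difference = 30.20 − 27.71 = 2.49 percentage points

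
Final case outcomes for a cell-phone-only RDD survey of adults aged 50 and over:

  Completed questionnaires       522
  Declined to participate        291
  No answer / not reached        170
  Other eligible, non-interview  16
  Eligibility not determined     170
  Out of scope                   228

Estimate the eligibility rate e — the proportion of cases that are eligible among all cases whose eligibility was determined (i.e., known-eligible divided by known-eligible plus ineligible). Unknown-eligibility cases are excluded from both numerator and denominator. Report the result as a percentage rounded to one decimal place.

Known eligible → 522 + 291 + 170 + 16 = 999
e = 999 / (999 + 228) = 999 / 1227 = 0.8142

81.4%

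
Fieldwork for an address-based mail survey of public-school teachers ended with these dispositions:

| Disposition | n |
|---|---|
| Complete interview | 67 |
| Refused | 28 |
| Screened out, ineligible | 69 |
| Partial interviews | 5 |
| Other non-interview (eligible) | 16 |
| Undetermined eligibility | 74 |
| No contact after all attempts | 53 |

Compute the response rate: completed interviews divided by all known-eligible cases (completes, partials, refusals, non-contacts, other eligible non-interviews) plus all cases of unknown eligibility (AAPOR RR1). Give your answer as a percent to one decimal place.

Top: 67
Denominator: 67 + 5 + 28 + 53 + 16 + 74 = 243
RR1 = 67 / 243 = 0.2757

27.6%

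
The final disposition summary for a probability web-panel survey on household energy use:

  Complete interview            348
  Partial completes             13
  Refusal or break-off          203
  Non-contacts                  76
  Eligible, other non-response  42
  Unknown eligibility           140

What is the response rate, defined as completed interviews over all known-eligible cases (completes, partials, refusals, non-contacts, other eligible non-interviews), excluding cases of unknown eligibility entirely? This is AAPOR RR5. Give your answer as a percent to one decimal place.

Numerator: 348
Denom: 348 + 13 + 203 + 76 + 42 = 682
RR5 = 348 / 682 = 0.5103

51.0%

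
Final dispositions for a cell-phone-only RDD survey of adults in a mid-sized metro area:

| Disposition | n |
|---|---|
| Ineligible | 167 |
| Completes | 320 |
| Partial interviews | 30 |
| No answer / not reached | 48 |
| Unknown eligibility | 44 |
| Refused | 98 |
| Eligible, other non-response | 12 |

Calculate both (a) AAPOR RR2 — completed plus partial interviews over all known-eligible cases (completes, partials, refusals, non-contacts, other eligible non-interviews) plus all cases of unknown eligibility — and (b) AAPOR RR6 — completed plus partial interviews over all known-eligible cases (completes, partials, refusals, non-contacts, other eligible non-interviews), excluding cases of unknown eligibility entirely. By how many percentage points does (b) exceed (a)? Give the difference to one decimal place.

5.5

Numerator = 320 + 30 = 350
Denominator = 320 + 30 + 98 + 48 + 12 + 44 = 552
RR2 = 350 / 552 = 0.6341
Denominator = 320 + 30 + 98 + 48 + 12 = 508
RR6 = 350 / 508 = 0.6890
Difference = 68.90 − 63.41 = 5.49 percentage points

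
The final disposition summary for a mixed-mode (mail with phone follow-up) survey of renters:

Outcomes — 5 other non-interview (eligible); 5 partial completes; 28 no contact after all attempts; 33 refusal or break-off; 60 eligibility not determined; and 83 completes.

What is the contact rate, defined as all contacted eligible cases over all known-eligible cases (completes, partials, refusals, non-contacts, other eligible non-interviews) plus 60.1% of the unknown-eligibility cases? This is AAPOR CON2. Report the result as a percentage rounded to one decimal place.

Num: 83 + 5 + 33 + 5 = 126
Determined eligible: 83 + 5 + 33 + 28 + 5 = 154
Estimated eligible among unknowns: 0.6010 × 60 = 36.06
Denominator: 154 + 36.06 = 190.06
CON2 = 126 / 190.06 = 0.6629

66.3%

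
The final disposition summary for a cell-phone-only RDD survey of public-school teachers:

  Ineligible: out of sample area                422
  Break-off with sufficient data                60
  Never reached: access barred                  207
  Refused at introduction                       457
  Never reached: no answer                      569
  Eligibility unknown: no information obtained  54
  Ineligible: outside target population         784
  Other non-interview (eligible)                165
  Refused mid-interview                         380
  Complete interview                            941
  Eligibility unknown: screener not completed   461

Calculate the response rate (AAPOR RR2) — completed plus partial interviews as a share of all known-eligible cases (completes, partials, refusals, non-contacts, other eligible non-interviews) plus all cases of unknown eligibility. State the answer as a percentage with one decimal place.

30.4%

Refusal or break-off = 457 + 380 = 837
No answer / not reached = 569 + 207 = 776
Eligibility not determined = 461 + 54 = 515
Ineligible = 784 + 422 = 1206
Top → 941 + 60 = 1001
Denominator → 941 + 60 + 837 + 776 + 165 + 515 = 3294
RR2 = 1001 / 3294 = 0.3039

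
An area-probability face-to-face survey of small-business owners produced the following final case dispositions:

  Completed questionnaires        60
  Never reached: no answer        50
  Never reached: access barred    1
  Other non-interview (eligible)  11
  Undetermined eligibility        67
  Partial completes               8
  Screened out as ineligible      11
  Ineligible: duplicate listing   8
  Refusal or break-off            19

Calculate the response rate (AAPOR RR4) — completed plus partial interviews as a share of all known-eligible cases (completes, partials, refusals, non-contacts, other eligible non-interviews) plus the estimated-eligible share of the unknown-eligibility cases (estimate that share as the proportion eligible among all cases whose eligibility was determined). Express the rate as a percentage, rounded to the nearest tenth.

No contact after all attempts = 50 + 1 = 51
Not eligible = 11 + 8 = 19
Top = 60 + 8 = 68
Known eligible = 60 + 8 + 19 + 51 + 11 = 149
e = 149 / (149 + 19) = 149 / 168 = 0.8869
e × U = 0.8869 × 67 = 59.42
Denom = 149 + 59.42 = 208.42
RR4 = 68 / 208.42 = 0.3263

32.6%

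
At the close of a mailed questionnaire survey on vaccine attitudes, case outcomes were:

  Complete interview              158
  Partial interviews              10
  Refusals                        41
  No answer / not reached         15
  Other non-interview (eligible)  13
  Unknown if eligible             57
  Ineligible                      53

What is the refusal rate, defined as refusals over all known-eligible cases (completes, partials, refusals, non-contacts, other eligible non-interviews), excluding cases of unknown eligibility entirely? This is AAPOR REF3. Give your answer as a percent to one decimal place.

Numerator → 41
Base → 158 + 10 + 41 + 15 + 13 = 237
REF3 = 41 / 237 = 0.1730

17.3%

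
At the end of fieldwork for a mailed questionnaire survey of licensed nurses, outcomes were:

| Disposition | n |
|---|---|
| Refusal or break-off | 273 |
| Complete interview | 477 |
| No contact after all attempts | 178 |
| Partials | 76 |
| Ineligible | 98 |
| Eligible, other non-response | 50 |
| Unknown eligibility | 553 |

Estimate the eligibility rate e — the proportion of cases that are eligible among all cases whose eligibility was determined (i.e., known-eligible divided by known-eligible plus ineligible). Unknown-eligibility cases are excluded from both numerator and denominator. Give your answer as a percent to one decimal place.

91.5%

Determined eligible: 477 + 76 + 273 + 178 + 50 = 1054
e = 1054 / (1054 + 98) = 1054 / 1152 = 0.9149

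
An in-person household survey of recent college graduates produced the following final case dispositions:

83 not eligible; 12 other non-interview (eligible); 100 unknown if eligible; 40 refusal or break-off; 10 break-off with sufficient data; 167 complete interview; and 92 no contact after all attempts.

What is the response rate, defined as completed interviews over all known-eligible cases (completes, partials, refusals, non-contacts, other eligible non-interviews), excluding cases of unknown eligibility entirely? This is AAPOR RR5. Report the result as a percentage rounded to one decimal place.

Num: 167
Base: 167 + 10 + 40 + 92 + 12 = 321
RR5 = 167 / 321 = 0.5202

52.0%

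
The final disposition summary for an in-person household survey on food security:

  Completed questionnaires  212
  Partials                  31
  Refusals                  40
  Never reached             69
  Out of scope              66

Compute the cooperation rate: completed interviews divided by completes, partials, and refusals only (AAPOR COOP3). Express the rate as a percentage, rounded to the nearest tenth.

Top = 212
Denom = 212 + 31 + 40 = 283
COOP3 = 212 / 283 = 0.7491

74.9%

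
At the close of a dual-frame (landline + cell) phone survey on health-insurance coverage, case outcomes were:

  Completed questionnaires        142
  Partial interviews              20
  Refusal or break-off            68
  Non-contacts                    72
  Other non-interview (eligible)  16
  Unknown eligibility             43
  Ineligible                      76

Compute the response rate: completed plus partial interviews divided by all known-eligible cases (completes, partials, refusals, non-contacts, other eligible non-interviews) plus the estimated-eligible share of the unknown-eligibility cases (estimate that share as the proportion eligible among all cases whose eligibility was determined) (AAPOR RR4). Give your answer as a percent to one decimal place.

45.9%

Numerator: 142 + 20 = 162
Determined eligible: 142 + 20 + 68 + 72 + 16 = 318
e = 318 / (318 + 76) = 318 / 394 = 0.8071
e × U: 0.8071 × 43 = 34.71
Denom: 318 + 34.71 = 352.71
RR4 = 162 / 352.71 = 0.4593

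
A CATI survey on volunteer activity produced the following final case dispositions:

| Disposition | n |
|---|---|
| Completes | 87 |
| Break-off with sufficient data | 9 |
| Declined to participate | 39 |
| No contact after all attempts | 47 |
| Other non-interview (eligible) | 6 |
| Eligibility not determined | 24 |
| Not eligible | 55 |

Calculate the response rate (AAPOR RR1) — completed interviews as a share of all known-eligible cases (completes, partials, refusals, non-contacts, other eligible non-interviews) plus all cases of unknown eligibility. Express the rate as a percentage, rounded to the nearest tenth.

Num: 87
Base: 87 + 9 + 39 + 47 + 6 + 24 = 212
RR1 = 87 / 212 = 0.4104

41.0%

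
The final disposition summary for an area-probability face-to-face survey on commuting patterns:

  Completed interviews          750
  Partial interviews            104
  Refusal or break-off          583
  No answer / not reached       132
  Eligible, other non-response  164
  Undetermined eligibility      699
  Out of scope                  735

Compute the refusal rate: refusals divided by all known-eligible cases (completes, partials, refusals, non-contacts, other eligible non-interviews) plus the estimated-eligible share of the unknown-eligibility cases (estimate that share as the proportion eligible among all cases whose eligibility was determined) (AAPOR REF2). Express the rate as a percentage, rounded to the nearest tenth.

26.2%

Numerator → 583
Determined eligible → 750 + 104 + 583 + 132 + 164 = 1733
e = 1733 / (1733 + 735) = 1733 / 2468 = 0.7022
Eligible share of unknowns → 0.7022 × 699 = 490.84
Base → 1733 + 490.84 = 2223.84
REF2 = 583 / 2223.84 = 0.2622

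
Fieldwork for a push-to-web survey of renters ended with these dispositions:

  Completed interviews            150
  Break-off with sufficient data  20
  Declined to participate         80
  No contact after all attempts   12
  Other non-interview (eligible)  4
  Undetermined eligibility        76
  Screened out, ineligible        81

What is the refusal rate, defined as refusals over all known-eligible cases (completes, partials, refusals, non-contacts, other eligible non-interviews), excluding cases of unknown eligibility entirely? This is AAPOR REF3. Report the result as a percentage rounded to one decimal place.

Num → 80
Denominator → 150 + 20 + 80 + 12 + 4 = 266
REF3 = 80 / 266 = 0.3008

30.1%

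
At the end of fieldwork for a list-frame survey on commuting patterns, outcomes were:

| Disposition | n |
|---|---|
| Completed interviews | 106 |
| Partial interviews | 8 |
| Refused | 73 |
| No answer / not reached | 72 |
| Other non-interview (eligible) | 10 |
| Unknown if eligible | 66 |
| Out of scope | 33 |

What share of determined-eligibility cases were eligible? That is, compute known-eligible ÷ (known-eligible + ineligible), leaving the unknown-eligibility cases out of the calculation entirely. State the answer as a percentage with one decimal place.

89.1%

Determined eligible → 106 + 8 + 73 + 72 + 10 = 269
e = 269 / (269 + 33) = 269 / 302 = 0.8907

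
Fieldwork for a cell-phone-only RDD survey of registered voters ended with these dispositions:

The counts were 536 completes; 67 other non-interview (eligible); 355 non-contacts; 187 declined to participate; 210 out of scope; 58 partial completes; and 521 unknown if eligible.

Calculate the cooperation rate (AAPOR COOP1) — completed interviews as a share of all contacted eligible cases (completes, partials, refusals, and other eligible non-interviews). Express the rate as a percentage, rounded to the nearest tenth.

63.2%

Numerator → 536
Denominator → 536 + 58 + 187 + 67 = 848
COOP1 = 536 / 848 = 0.6321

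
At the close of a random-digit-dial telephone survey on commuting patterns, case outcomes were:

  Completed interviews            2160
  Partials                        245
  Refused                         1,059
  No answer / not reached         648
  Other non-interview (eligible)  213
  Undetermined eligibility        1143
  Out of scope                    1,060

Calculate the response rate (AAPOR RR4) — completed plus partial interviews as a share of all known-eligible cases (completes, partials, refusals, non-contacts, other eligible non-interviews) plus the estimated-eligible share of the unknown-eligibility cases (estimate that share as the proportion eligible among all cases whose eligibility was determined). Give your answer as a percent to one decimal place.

45.9%

Num: 2160 + 245 = 2405
Eligible (known): 2160 + 245 + 1059 + 648 + 213 = 4325
e = 4325 / (4325 + 1060) = 4325 / 5385 = 0.8032
Estimated eligible among unknowns: 0.8032 × 1143 = 918.06
Denom: 4325 + 918.06 = 5243.06
RR4 = 2405 / 5243.06 = 0.4587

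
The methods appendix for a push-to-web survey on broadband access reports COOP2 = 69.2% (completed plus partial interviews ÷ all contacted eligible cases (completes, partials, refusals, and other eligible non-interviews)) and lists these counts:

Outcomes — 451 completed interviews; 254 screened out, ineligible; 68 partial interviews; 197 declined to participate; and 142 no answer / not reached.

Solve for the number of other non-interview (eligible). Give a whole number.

Top: 451 + 68 = 519
COOP2 = 519 / D = 0.692
D = 519 / 0.692 = 750.0
Other denominator terms total 716
other non-interview (eligible) = 750.0 − 716 ≈ 34

34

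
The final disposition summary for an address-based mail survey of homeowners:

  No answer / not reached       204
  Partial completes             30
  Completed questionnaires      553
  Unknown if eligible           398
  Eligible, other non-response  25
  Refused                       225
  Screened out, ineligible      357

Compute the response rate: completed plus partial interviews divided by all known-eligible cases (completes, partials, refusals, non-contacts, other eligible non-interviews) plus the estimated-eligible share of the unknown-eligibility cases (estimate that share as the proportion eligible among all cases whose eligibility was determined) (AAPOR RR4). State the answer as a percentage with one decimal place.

43.7%

Numerator → 553 + 30 = 583
Eligible (known) → 553 + 30 + 225 + 204 + 25 = 1037
e = 1037 / (1037 + 357) = 1037 / 1394 = 0.7439
Estimated eligible among unknowns → 0.7439 × 398 = 296.07
Denominator → 1037 + 296.07 = 1333.07
RR4 = 583 / 1333.07 = 0.4373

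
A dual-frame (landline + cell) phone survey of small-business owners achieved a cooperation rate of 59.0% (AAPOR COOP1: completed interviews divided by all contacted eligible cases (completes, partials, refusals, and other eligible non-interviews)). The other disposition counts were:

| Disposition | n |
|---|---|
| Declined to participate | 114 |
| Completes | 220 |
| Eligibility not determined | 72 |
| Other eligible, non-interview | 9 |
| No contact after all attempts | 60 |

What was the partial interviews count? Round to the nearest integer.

COOP1 = 220 / D = 0.590
D = 220 / 0.590 = 372.9
Other denominator terms total 343
partial interviews = 372.9 − 343 ≈ 30

30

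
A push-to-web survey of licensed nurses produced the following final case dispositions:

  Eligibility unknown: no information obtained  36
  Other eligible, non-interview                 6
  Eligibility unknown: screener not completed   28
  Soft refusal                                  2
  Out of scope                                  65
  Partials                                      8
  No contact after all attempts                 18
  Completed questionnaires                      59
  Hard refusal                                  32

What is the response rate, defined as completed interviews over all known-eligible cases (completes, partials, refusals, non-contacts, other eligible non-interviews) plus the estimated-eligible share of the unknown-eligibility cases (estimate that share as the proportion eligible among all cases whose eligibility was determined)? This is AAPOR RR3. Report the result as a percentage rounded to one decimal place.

35.3%

Refusal or break-off = 32 + 2 = 34
Unknown if eligible = 28 + 36 = 64
Num = 59
Eligible (known) = 59 + 8 + 34 + 18 + 6 = 125
e = 125 / (125 + 65) = 125 / 190 = 0.6579
e × U = 0.6579 × 64 = 42.11
Base = 125 + 42.11 = 167.11
RR3 = 59 / 167.11 = 0.3531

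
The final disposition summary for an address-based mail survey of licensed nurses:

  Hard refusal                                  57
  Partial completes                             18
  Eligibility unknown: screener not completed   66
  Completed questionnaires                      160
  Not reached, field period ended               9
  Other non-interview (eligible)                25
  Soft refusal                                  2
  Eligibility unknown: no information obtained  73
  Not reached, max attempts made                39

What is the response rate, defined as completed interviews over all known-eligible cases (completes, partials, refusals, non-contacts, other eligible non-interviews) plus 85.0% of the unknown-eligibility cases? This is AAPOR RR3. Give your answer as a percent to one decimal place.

37.4%

Refusal or break-off = 57 + 2 = 59
Never reached = 9 + 39 = 48
Eligibility not determined = 66 + 73 = 139
Numerator: 160
Determined eligible: 160 + 18 + 59 + 48 + 25 = 310
e × U: 0.8500 × 139 = 118.15
Denom: 310 + 118.15 = 428.15
RR3 = 160 / 428.15 = 0.3737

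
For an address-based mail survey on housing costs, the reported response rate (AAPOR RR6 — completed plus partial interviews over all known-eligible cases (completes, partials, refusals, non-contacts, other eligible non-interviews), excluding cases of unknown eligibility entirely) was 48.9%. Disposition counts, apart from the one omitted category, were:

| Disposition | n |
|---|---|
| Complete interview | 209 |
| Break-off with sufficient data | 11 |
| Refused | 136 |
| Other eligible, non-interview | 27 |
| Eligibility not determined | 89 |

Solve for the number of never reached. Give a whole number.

67

Numerator → 209 + 11 = 220
RR6 = 220 / D = 0.489
D = 220 / 0.489 = 449.9
Remaining denominator categories sum to 383
never reached = 449.9 − 383 ≈ 67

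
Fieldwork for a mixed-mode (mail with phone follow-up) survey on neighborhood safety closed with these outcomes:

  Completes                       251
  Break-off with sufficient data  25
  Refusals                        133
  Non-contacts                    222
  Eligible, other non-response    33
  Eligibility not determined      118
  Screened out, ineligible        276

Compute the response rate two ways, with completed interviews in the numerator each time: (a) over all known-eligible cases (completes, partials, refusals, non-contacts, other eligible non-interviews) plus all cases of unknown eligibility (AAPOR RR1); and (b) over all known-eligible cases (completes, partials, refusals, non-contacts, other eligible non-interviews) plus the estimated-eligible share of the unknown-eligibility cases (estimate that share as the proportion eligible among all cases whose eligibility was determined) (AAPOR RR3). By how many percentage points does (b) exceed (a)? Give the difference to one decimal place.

Top → 251
Base → 251 + 25 + 133 + 222 + 33 + 118 = 782
RR1 = 251 / 782 = 0.3210
Determined eligible → 251 + 25 + 133 + 222 + 33 = 664
e = 664 / (664 + 276) = 664 / 940 = 0.7064
Estimated eligible among unknowns → 0.7064 × 118 = 83.36
Base → 664 + 83.36 = 747.36
RR3 = 251 / 747.36 = 0.3358
Difference = 33.58 − 32.10 = 1.48 percentage points

1.5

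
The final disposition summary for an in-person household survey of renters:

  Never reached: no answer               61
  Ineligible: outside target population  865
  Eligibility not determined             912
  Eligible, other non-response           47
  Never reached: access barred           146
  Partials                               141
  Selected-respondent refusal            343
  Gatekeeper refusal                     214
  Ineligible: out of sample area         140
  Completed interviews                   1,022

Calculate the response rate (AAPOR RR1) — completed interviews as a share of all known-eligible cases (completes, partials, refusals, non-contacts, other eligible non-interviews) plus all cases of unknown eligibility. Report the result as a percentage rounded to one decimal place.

Refusals = 214 + 343 = 557
No contact after all attempts = 61 + 146 = 207
Screened out, ineligible = 865 + 140 = 1005
Top = 1022
Base = 1022 + 141 + 557 + 207 + 47 + 912 = 2886
RR1 = 1022 / 2886 = 0.3541

35.4%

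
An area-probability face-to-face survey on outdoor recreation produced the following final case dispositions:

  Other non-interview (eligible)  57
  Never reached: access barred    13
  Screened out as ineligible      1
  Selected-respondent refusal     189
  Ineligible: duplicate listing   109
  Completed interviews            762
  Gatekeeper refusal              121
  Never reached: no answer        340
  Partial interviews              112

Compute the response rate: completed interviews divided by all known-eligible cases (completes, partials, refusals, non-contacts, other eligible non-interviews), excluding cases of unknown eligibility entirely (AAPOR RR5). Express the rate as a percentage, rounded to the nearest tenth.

Declined to participate = 121 + 189 = 310
No answer / not reached = 340 + 13 = 353
Ineligible = 1 + 109 = 110
Numerator = 762
Base = 762 + 112 + 310 + 353 + 57 = 1594
RR5 = 762 / 1594 = 0.4780

47.8%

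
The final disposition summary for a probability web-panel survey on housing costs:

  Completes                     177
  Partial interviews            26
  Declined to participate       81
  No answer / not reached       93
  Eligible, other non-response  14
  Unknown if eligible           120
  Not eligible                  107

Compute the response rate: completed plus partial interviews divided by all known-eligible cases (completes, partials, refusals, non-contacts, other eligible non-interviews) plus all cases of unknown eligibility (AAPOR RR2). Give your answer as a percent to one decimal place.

39.7%

Numerator = 177 + 26 = 203
Denominator = 177 + 26 + 81 + 93 + 14 + 120 = 511
RR2 = 203 / 511 = 0.3973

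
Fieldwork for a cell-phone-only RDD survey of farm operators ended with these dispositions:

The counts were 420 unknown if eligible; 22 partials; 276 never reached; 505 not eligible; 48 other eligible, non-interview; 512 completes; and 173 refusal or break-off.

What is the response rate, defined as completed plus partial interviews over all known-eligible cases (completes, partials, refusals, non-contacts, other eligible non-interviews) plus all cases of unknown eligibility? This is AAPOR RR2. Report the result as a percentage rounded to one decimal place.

36.8%

Num → 512 + 22 = 534
Denominator → 512 + 22 + 173 + 276 + 48 + 420 = 1451
RR2 = 534 / 1451 = 0.3680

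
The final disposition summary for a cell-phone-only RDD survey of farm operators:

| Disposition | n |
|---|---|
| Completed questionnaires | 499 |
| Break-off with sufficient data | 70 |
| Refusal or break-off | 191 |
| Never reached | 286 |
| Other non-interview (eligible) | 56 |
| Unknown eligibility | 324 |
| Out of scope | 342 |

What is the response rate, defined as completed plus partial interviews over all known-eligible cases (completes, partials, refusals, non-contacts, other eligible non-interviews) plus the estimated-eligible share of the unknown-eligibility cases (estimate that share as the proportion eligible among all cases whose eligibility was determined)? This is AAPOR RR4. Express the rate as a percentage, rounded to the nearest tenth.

Numerator: 499 + 70 = 569
Eligible (known): 499 + 70 + 191 + 286 + 56 = 1102
e = 1102 / (1102 + 342) = 1102 / 1444 = 0.7632
Estimated eligible among unknowns: 0.7632 × 324 = 247.28
Denominator: 1102 + 247.28 = 1349.28
RR4 = 569 / 1349.28 = 0.4217

42.2%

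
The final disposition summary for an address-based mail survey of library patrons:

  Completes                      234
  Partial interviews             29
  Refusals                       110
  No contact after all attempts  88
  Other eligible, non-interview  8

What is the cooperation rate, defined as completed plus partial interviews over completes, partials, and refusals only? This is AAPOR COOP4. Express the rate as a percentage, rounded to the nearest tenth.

70.5%

Numerator = 234 + 29 = 263
Base = 234 + 29 + 110 = 373
COOP4 = 263 / 373 = 0.7051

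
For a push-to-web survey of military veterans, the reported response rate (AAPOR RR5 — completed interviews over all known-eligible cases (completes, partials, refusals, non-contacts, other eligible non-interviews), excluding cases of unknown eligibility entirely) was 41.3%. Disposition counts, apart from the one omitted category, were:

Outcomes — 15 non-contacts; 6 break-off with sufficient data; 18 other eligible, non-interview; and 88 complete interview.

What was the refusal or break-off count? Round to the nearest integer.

86

RR5 = 88 / D = 0.413
D = 88 / 0.413 = 213.1
Rest of base = 127
refusal or break-off = 213.1 − 127 ≈ 86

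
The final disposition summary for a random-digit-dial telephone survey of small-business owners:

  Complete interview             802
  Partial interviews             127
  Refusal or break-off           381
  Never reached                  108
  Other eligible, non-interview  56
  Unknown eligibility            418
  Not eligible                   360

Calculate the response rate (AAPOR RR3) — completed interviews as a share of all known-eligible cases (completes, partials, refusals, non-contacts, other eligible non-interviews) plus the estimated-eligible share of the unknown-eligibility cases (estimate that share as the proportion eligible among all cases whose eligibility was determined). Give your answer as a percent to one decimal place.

44.3%

Top = 802
Eligible (known) = 802 + 127 + 381 + 108 + 56 = 1474
e = 1474 / (1474 + 360) = 1474 / 1834 = 0.8037
e × U = 0.8037 × 418 = 335.95
Denominator = 1474 + 335.95 = 1809.95
RR3 = 802 / 1809.95 = 0.4431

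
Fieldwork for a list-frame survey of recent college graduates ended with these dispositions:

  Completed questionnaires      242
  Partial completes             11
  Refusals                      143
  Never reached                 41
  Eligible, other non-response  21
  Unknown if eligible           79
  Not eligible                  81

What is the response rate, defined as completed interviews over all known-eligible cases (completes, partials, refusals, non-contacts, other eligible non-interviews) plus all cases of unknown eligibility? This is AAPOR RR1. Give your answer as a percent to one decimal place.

Num: 242
Base: 242 + 11 + 143 + 41 + 21 + 79 = 537
RR1 = 242 / 537 = 0.4507

45.1%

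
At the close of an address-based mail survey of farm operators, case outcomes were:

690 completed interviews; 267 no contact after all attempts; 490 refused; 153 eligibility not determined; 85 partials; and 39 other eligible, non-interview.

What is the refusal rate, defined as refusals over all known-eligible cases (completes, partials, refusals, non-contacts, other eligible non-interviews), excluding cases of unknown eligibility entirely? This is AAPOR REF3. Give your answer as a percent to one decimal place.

31.2%

Top → 490
Denominator → 690 + 85 + 490 + 267 + 39 = 1571
REF3 = 490 / 1571 = 0.3119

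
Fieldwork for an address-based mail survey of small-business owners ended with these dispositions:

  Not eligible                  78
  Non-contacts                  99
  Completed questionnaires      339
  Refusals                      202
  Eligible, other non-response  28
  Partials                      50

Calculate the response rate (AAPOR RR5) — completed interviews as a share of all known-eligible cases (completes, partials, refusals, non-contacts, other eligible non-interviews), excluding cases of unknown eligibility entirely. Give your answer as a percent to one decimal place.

Num: 339
Denominator: 339 + 50 + 202 + 99 + 28 = 718
RR5 = 339 / 718 = 0.4721

47.2%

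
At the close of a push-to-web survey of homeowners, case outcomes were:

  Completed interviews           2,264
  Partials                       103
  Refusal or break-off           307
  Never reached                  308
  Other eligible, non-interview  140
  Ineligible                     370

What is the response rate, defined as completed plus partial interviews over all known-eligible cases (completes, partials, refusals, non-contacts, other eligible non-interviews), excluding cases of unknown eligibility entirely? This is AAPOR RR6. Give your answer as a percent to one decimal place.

Num → 2264 + 103 = 2367
Denominator → 2264 + 103 + 307 + 308 + 140 = 3122
RR6 = 2367 / 3122 = 0.7582

75.8%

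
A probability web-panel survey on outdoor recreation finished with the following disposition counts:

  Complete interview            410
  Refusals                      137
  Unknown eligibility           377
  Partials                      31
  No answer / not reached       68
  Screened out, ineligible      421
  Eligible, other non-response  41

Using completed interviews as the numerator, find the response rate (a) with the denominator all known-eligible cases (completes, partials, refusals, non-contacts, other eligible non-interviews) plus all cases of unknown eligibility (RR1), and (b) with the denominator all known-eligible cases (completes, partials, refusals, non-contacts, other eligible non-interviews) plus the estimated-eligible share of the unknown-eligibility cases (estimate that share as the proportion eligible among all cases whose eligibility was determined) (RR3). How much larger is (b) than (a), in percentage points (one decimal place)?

Num: 410
Denominator: 410 + 31 + 137 + 68 + 41 + 377 = 1064
RR1 = 410 / 1064 = 0.3853
Eligible (known): 410 + 31 + 137 + 68 + 41 = 687
e = 687 / (687 + 421) = 687 / 1108 = 0.6200
Eligible share of unknowns: 0.6200 × 377 = 233.74
Denominator: 687 + 233.74 = 920.74
RR3 = 410 / 920.74 = 0.4453
Difference = 44.53 − 38.53 = 6.00 percentage points

6.0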